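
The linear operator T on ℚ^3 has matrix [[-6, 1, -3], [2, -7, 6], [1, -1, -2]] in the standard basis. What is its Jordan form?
J = [[-5, 1, 0], [0, -5, 0], [0, 0, -5]]

The characteristic polynomial is det(xI - A) = (x + 5)^3, so the eigenvalues are -5 (algebraic multiplicity 3).

For λ = -5: rank(A + 5I) = 1, rank((A + 5I)^2) = 0. The eigenspace has dimension 3 - 1 = 2, so there are 2 Jordan blocks; the rank sequence gives block sizes [2, 1].

Assembling the blocks gives the Jordan form J above.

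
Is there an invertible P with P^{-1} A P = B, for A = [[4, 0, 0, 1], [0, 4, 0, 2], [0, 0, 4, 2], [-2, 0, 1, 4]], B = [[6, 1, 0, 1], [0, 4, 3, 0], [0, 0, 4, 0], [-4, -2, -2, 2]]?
Two matrices over a field are similar if and only if they have the same invariant factors.

Both A and B have characteristic polynomial (x - 4)^4 and minimal polynomial (x - 4)^3. Computing further, both have invariant factors x - 4, (x - 4)^3. Hence A and B are similar.

Yes.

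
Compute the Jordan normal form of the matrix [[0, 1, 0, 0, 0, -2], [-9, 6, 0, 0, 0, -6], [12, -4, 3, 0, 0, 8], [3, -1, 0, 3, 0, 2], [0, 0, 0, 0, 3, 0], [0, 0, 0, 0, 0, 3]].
The characteristic polynomial is det(xI - A) = (x - 3)^6, so the eigenvalues are 3 (algebraic multiplicity 6).

For λ = 3: rank(A - 3I) = 1, rank((A - 3I)^2) = 0. The eigenspace has dimension 6 - 1 = 5, so there are 5 Jordan blocks; the rank sequence gives block sizes [2, 1, 1, 1, 1].

Assembling the blocks gives the Jordan form J above.

J = [[3, 1, 0, 0, 0, 0], [0, 3, 0, 0, 0, 0], [0, 0, 3, 0, 0, 0], [0, 0, 0, 3, 0, 0], [0, 0, 0, 0, 3, 0], [0, 0, 0, 0, 0, 3]]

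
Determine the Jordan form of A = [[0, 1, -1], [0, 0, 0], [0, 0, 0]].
J = [[0, 1, 0], [0, 0, 0], [0, 0, 0]]

The characteristic polynomial is det(xI - A) = x^3, so the eigenvalues are 0 (algebraic multiplicity 3).

For λ = 0: rank(A) = 1, rank(A^2) = 0. The eigenspace has dimension 3 - 1 = 2, so there are 2 Jordan blocks; the rank sequence gives block sizes [2, 1].

Assembling the blocks gives the Jordan form J above.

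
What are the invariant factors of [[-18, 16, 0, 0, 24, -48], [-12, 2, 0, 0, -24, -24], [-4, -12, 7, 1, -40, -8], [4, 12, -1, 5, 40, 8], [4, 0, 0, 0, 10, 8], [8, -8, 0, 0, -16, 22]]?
x - 6, (x - 6)(x - 2), (x - 6)^2(x - 2)

The Jordan structure of A has elementary divisors (x - 2), (x - 2), (x - 6)^2, (x - 6), (x - 6). Arranging the block sizes at each eigenvalue in decreasing order and taking row products gives the invariant factors.

Invariant factors (smallest first, each dividing the next): x - 6, (x - 6)(x - 2), (x - 6)^2(x - 2).

Check: the last factor (x - 6)^2(x - 2) is the minimal polynomial, and the product (x - 6)^4(x - 2)^2 is the characteristic polynomial.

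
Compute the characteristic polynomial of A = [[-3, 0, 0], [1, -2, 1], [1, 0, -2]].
χ_A(x) = (x + 2)^2(x + 3)

xI - A = [[x + 3, 0, 0], [-1, x + 2, -1], [-1, 0, x + 2]].

Expanding det(xI - A) along the first row:
det(xI - A) = + (x + 3)·det([[x + 2, -1], [0, x + 2]]) - (0)·det([[-1, -1], [-1, x + 2]]) + (0)·det([[-1, x + 2], [-1, 0]]).

Evaluating gives χ_A(x) = x^3 + 7x^2 + 16x + 12 = (x + 2)^2(x + 3).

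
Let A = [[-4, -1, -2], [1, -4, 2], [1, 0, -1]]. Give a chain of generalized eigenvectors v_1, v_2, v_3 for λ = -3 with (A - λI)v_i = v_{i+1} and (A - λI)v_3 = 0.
We seek v_1 ∈ ker((A + 3I)^3) \ ker((A + 3I)^2), then set v_{i+1} = (A + 3I) v_i.

One such chain is v_1 = [[1, 0, 0]]^T, v_2 = [[-1, 1, 1]]^T, v_3 = [[-2, 0, 1]]^T. Check: (A + 3I) v_3 = [[0, 0, 0]]^T = 0.

v_1 = [[1, 0, 0]]^T, v_2 = [[-1, 1, 1]]^T, v_3 = [[-2, 0, 1]]^T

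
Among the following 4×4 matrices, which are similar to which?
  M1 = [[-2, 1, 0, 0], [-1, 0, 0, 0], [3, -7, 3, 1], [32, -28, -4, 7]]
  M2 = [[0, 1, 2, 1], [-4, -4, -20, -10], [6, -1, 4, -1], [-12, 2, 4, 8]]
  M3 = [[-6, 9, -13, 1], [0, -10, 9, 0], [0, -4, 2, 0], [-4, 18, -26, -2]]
Characteristic polynomials: χ_{M1} = (x - 5)^2(x + 1)^2, χ_{M2} = (x - 6)^2(x + 2)^2, χ_{M3} = (x + 4)^4.

{M1}: invariant factors (x - 5)^2(x + 1)^2.

{M2}: invariant factors x - 6, (x - 6)(x + 2)^2.

{M3}: invariant factors x + 4, (x + 4)^3.

Matrices are similar if and only if their invariant-factor lists agree; the partition into similarity classes is {M1}, {M2}, {M3}.

3 classes: {M1}, {M2}, {M3}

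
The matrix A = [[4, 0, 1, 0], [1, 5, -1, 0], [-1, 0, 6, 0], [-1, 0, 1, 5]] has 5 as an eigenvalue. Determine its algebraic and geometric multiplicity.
The characteristic polynomial is (x - 5)^4, so the factor x - 5 appears with exponent 4: the algebraic multiplicity is 4.

rank(A - 5I) = 1, so the eigenspace has dimension 4 - 1 = 3: the geometric multiplicity is 3.

Since 3 < 4, A is not diagonalizable.

algebraic multiplicity 4, geometric multiplicity 3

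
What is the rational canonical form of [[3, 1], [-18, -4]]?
R = [[0, -6], [1, -1]]

The invariant factors of A (the non-unit diagonal entries of the Smith normal form of xI - A over ℚ[x]) are x^2 + x + 6, each dividing the next. The characteristic polynomial is their product, x^2 + x + 6.

The rational canonical form is the block-diagonal matrix of companion matrices C(f_i):
R = [[0, -6], [1, -1]].

Note the characteristic polynomial does not split into linear factors over ℚ, so A has no Jordan form over ℚ; the rational canonical form exists over any field.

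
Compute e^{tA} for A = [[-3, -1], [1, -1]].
A has Jordan form J = [[-2, 1], [0, -2]] with A = PJP^{-1}, so e^{tA} = P e^{tJ} P^{-1}.

For a Jordan block J_k(λ), e^{tJ_k(λ)} = e^{λt} · (I + tN + t^2 N^2/2! + ... + t^{k-1} N^{k-1}/(k-1)!) where N is the nilpotent superdiagonal part.

Assembling the blocks and conjugating back gives the entries of e^{tA} as shown above.

e^{tA} = [[(1 - t)*e^{-2*t}, -t*e^{-2*t}], [t*e^{-2*t}, (t + 1)*e^{-2*t}]]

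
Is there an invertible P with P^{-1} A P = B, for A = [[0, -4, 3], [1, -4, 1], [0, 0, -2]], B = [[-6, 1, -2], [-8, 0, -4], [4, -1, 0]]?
No.

Both have characteristic polynomial (x + 2)^3, but the minimal polynomial of A is (x + 2)^3 while the minimal polynomial of B is (x + 2)^2. The minimal polynomial is a similarity invariant, so A and B are not similar.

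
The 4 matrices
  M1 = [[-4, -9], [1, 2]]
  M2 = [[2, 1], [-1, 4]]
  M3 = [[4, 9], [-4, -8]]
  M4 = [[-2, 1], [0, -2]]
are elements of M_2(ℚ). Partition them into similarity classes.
Characteristic polynomials: χ_{M1} = (x + 1)^2, χ_{M2} = (x - 3)^2, χ_{M3} = (x + 2)^2, χ_{M4} = (x + 2)^2.

{M1}: invariant factors (x + 1)^2.

{M2}: invariant factors (x - 3)^2.

{M3, M4}: invariant factors (x + 2)^2.

Matrices are similar if and only if their invariant-factor lists agree; the partition into similarity classes is {M1}, {M2}, {M3, M4}.

3 classes: {M1}, {M2}, {M3, M4}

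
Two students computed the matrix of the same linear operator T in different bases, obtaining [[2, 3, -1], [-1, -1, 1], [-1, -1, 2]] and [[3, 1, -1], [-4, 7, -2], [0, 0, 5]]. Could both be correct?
trace(A) = 3 but trace(B) = 15. The trace is a similarity invariant, so A and B are not similar.

No.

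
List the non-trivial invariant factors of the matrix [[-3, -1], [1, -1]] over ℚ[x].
The Jordan structure of A has elementary divisors (x + 2)^2. Arranging the block sizes at each eigenvalue in decreasing order and taking row products gives the invariant factors.

Invariant factors (smallest first, each dividing the next): (x + 2)^2.

Check: the last factor (x + 2)^2 is the minimal polynomial, and the product (x + 2)^2 is the characteristic polynomial.

(x + 2)^2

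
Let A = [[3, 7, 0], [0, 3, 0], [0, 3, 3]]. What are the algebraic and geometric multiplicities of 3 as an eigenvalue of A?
algebraic multiplicity 3, geometric multiplicity 2

The characteristic polynomial is (x - 3)^3, so the factor x - 3 appears with exponent 3: the algebraic multiplicity is 3.

rank(A - 3I) = 1, so the eigenspace has dimension 3 - 1 = 2: the geometric multiplicity is 2.

Since 2 < 3, A is not diagonalizable.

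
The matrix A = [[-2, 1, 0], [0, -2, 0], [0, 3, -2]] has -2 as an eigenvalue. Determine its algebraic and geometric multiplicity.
algebraic multiplicity 3, geometric multiplicity 2

The characteristic polynomial is (x + 2)^3, so the factor x + 2 appears with exponent 3: the algebraic multiplicity is 3.

rank(A + 2I) = 1, so the eigenspace has dimension 3 - 1 = 2: the geometric multiplicity is 2.

Since 2 < 3, A is not diagonalizable.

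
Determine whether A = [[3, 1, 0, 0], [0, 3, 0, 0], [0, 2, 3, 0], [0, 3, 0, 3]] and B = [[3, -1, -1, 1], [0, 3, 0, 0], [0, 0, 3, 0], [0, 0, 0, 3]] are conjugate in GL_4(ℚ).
Yes.

Two matrices over a field are similar if and only if they have the same invariant factors.

Both A and B have characteristic polynomial (x - 3)^4 and minimal polynomial (x - 3)^2. Computing further, both have invariant factors x - 3, x - 3, (x - 3)^2. Hence A and B are similar.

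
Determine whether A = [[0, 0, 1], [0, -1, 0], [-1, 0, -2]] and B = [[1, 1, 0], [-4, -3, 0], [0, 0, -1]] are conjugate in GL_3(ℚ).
Two matrices over a field are similar if and only if they have the same invariant factors.

Both A and B have characteristic polynomial (x + 1)^3 and minimal polynomial (x + 1)^2. Computing further, both have invariant factors x + 1, (x + 1)^2. Hence A and B are similar.

Yes.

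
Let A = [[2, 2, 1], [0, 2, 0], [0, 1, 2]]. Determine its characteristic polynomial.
xI - A = [[x - 2, -2, -1], [0, x - 2, 0], [0, -1, x - 2]].

Expanding det(xI - A) along the first row:
det(xI - A) = + (x - 2)·det([[x - 2, 0], [-1, x - 2]]) - (-2)·det([[0, 0], [0, x - 2]]) + (-1)·det([[0, x - 2], [0, -1]]).

Evaluating gives χ_A(x) = x^3 - 6x^2 + 12x - 8 = (x - 2)^3.

χ_A(x) = (x - 2)^3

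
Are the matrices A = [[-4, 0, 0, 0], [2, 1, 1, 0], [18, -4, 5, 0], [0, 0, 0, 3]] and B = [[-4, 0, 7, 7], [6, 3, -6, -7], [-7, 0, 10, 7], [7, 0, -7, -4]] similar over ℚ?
Yes.

Two matrices over a field are similar if and only if they have the same invariant factors.

Both A and B have characteristic polynomial (x - 3)^3(x + 4) and minimal polynomial (x - 3)^2(x + 4). Computing further, both have invariant factors x - 3, (x - 3)^2(x + 4). Hence A and B are similar.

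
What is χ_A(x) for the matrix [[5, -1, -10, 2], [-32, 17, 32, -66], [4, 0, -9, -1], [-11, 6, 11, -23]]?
xI - A = [[x - 5, 1, 10, -2], [32, x - 17, -32, 66], [-4, 0, x + 9, 1], [11, -6, -11, x + 23]].

Expanding det(xI - A) along the first row:
det(xI - A) = + (x - 5)·det([[x - 17, -32, 66], [0, x + 9, 1], [-6, -11, x + 23]]) - (1)·det([[32, -32, 66], [-4, x + 9, 1], [11, -11, x + 23]]) + (10)·det([[32, x - 17, 66], [-4, 0, 1], [11, -6, x + 23]]) - (-2)·det([[32, x - 17, -32], [-4, 0, x + 9], [11, -6, -11]]).

Evaluating gives χ_A(x) = x^4 + 10x^3 + 25x^2 = x^2(x + 5)^2.

χ_A(x) = x^2(x + 5)^2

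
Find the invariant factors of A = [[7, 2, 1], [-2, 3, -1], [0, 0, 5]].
The Jordan structure of A has elementary divisors (x - 5)^2, (x - 5). Arranging the block sizes at each eigenvalue in decreasing order and taking row products gives the invariant factors.

Invariant factors (smallest first, each dividing the next): x - 5, (x - 5)^2.

Check: the last factor (x - 5)^2 is the minimal polynomial, and the product (x - 5)^3 is the characteristic polynomial.

x - 5, (x - 5)^2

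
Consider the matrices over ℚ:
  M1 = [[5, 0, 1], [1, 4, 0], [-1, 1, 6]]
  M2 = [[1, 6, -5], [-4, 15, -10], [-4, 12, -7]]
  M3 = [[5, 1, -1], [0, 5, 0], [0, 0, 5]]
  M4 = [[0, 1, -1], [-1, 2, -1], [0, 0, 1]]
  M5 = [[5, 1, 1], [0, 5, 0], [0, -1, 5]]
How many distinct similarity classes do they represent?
Characteristic polynomials: χ_{M1} = (x - 5)^3, χ_{M2} = (x - 3)^3, χ_{M3} = (x - 5)^3, χ_{M4} = (x - 1)^3, χ_{M5} = (x - 5)^3.

{M1, M5}: invariant factors (x - 5)^3.

{M2}: invariant factors x - 3, (x - 3)^2.

{M3}: invariant factors x - 5, (x - 5)^2.

{M4}: invariant factors x - 1, (x - 1)^2.

Matrices are similar if and only if their invariant-factor lists agree; the partition into similarity classes is {M1, M5}, {M2}, {M3}, {M4}.

4 classes: {M1, M5}, {M2}, {M3}, {M4}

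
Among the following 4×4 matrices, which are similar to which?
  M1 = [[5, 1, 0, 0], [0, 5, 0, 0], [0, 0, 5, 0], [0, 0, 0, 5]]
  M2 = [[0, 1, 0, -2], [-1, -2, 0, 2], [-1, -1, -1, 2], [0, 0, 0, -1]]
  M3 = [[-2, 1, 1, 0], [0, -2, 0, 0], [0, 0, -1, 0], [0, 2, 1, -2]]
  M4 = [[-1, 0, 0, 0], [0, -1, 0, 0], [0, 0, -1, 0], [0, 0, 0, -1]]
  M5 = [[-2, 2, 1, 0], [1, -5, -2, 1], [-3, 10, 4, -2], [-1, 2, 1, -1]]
Characteristic polynomials: χ_{M1} = (x - 5)^4, χ_{M2} = (x + 1)^4, χ_{M3} = (x + 1)(x + 2)^3, χ_{M4} = (x + 1)^4, χ_{M5} = (x + 1)^4.

{M1}: invariant factors x - 5, x - 5, (x - 5)^2.

{M2}: invariant factors x + 1, x + 1, (x + 1)^2.

{M3}: invariant factors x + 2, (x + 1)(x + 2)^2.

{M4}: invariant factors x + 1, x + 1, x + 1, x + 1.

{M5}: invariant factors (x + 1)^2, (x + 1)^2.

Matrices are similar if and only if their invariant-factor lists agree; the partition into similarity classes is {M1}, {M2}, {M3}, {M4}, {M5}.

5 classes: {M1}, {M2}, {M3}, {M4}, {M5}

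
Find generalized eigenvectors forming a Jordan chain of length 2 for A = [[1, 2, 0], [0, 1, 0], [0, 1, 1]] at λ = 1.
v_1 = [[-3, 1, -1]]^T, v_2 = [[2, 0, 1]]^T

We seek v_1 ∈ ker((A - I)^2) \ ker(A - I), then set v_{i+1} = (A - I) v_i.

One such chain is v_1 = [[-3, 1, -1]]^T, v_2 = [[2, 0, 1]]^T. Check: (A - I) v_2 = [[0, 0, 0]]^T = 0.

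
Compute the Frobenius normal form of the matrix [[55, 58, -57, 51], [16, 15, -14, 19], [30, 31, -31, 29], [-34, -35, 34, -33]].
The invariant factors of A (the non-unit diagonal entries of the Smith normal form of xI - A over ℚ[x]) are (x^2 - 3x - 6)^2, each dividing the next. The characteristic polynomial is their product, (x^2 - 3x - 6)^2.

The rational canonical form is the block-diagonal matrix of companion matrices C(f_i):
R = [[0, 0, 0, -36], [1, 0, 0, -36], [0, 1, 0, 3], [0, 0, 1, 6]].

Note the characteristic polynomial does not split into linear factors over ℚ, so A has no Jordan form over ℚ; the rational canonical form exists over any field.

R = [[0, 0, 0, -36], [1, 0, 0, -36], [0, 1, 0, 3], [0, 0, 1, 6]]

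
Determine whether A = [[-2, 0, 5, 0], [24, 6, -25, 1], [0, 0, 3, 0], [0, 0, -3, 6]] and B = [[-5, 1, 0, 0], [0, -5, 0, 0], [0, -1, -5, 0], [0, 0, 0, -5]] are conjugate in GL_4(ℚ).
No.

trace(A) = 13 but trace(B) = -20. The trace is a similarity invariant, so A and B are not similar.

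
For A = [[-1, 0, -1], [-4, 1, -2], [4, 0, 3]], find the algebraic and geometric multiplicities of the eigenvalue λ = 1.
The characteristic polynomial is (x - 1)^3, so the factor x - 1 appears with exponent 3: the algebraic multiplicity is 3.

rank(A - I) = 1, so the eigenspace has dimension 3 - 1 = 2: the geometric multiplicity is 2.

Since 2 < 3, A is not diagonalizable.

algebraic multiplicity 3, geometric multiplicity 2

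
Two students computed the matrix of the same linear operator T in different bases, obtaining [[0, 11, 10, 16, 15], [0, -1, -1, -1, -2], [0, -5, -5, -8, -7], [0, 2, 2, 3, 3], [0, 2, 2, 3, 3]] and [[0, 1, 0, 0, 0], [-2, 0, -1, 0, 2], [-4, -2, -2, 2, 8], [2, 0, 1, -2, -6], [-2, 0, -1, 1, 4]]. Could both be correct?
Two matrices over a field are similar if and only if they have the same invariant factors.

Both A and B have characteristic polynomial x^5 and minimal polynomial x^3. Computing further, both have invariant factors x^2, x^3. Hence A and B are similar.

Yes.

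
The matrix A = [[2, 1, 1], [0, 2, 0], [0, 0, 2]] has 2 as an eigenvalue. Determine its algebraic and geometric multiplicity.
algebraic multiplicity 3, geometric multiplicity 2

The characteristic polynomial is (x - 2)^3, so the factor x - 2 appears with exponent 3: the algebraic multiplicity is 3.

rank(A - 2I) = 1, so the eigenspace has dimension 3 - 1 = 2: the geometric multiplicity is 2.

Since 2 < 3, A is not diagonalizable.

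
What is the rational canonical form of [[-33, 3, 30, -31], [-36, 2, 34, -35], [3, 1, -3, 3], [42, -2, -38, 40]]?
The invariant factors of A (the non-unit diagonal entries of the Smith normal form of xI - A over ℚ[x]) are (x^2 - 3x - 6)^2, each dividing the next. The characteristic polynomial is their product, (x^2 - 3x - 6)^2.

The rational canonical form is the block-diagonal matrix of companion matrices C(f_i):
R = [[0, 0, 0, -36], [1, 0, 0, -36], [0, 1, 0, 3], [0, 0, 1, 6]].

Note the characteristic polynomial does not split into linear factors over ℚ, so A has no Jordan form over ℚ; the rational canonical form exists over any field.

R = [[0, 0, 0, -36], [1, 0, 0, -36], [0, 1, 0, 3], [0, 0, 1, 6]]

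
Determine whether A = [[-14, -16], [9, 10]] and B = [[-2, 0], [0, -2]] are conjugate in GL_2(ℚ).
No.

Both have characteristic polynomial (x + 2)^2, but the minimal polynomial of A is (x + 2)^2 while the minimal polynomial of B is x + 2. The minimal polynomial is a similarity invariant, so A and B are not similar.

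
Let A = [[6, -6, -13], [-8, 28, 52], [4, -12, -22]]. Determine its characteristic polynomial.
xI - A = [[x - 6, 6, 13], [8, x - 28, -52], [-4, 12, x + 22]].

Expanding det(xI - A) along the first row:
det(xI - A) = + (x - 6)·det([[x - 28, -52], [12, x + 22]]) - (6)·det([[8, -52], [-4, x + 22]]) + (13)·det([[8, x - 28], [-4, 12]]).

Evaluating gives χ_A(x) = x^3 - 12x^2 + 48x - 64 = (x - 4)^3.

χ_A(x) = (x - 4)^3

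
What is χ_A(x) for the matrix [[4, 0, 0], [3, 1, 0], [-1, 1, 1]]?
χ_A(x) = (x - 4)(x - 1)^2

xI - A = [[x - 4, 0, 0], [-3, x - 1, 0], [1, -1, x - 1]].

Expanding det(xI - A) along the first row:
det(xI - A) = + (x - 4)·det([[x - 1, 0], [-1, x - 1]]) - (0)·det([[-3, 0], [1, x - 1]]) + (0)·det([[-3, x - 1], [1, -1]]).

Evaluating gives χ_A(x) = x^3 - 6x^2 + 9x - 4 = (x - 4)(x - 1)^2.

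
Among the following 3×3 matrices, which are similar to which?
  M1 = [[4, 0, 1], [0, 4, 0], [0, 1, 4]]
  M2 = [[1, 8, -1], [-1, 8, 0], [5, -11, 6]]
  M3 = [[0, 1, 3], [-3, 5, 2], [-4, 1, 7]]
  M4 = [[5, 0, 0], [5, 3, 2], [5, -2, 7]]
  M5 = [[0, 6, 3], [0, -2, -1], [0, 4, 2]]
4 classes: {M1, M3}, {M2}, {M4}, {M5}

Characteristic polynomials: χ_{M1} = (x - 4)^3, χ_{M2} = (x - 5)^3, χ_{M3} = (x - 4)^3, χ_{M4} = (x - 5)^3, χ_{M5} = x^3.

{M1, M3}: invariant factors (x - 4)^3.

{M2}: invariant factors (x - 5)^3.

{M4}: invariant factors x - 5, (x - 5)^2.

{M5}: invariant factors x, x^2.

Matrices are similar if and only if their invariant-factor lists agree; the partition into similarity classes is {M1, M3}, {M2}, {M4}, {M5}.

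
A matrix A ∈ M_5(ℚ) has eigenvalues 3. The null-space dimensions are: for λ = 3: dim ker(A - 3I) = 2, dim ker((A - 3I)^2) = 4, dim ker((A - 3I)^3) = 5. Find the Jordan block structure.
λ = 3: successive nullity increments [2, 2, 1] count blocks of size ≥ k; block sizes are [3, 2].

Jordan blocks: (3, 3), (3, 2)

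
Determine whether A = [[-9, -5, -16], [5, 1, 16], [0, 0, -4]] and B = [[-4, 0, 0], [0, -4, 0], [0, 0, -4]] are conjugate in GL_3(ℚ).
No.

Both have characteristic polynomial (x + 4)^3, but the minimal polynomial of A is (x + 4)^2 while the minimal polynomial of B is x + 4. The minimal polynomial is a similarity invariant, so A and B are not similar.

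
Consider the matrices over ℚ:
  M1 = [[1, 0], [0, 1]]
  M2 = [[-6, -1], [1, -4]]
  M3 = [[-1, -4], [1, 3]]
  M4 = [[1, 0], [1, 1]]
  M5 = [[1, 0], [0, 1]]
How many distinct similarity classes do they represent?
Characteristic polynomials: χ_{M1} = (x - 1)^2, χ_{M2} = (x + 5)^2, χ_{M3} = (x - 1)^2, χ_{M4} = (x - 1)^2, χ_{M5} = (x - 1)^2.

{M1, M5}: invariant factors x - 1, x - 1.

{M2}: invariant factors (x + 5)^2.

{M3, M4}: invariant factors (x - 1)^2.

Matrices are similar if and only if their invariant-factor lists agree; the partition into similarity classes is {M1, M5}, {M2}, {M3, M4}.

3 classes: {M1, M5}, {M2}, {M3, M4}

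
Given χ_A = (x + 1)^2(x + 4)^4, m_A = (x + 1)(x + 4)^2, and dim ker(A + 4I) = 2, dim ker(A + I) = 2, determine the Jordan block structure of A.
λ = -4: algebraic multiplicity 4 (exponent in χ_A), largest block size 2 (exponent in m_A), 2 blocks (geometric multiplicity). These force block sizes [2, 2].
λ = -1: algebraic multiplicity 2 (exponent in χ_A), largest block size 1 (exponent in m_A), 2 blocks (geometric multiplicity). These force block sizes [1, 1].

Jordan blocks: (-4, 2), (-4, 2), (-1, 1), (-1, 1)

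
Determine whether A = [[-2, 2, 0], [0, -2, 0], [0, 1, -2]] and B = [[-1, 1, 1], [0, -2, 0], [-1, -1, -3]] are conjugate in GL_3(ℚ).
Two matrices over a field are similar if and only if they have the same invariant factors.

Both A and B have characteristic polynomial (x + 2)^3 and minimal polynomial (x + 2)^2. Computing further, both have invariant factors x + 2, (x + 2)^2. Hence A and B are similar.

Yes.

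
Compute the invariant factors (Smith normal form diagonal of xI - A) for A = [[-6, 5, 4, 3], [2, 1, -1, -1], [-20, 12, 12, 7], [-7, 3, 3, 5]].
The Jordan structure of A has elementary divisors (x - 3)^3, (x - 3). Arranging the block sizes at each eigenvalue in decreasing order and taking row products gives the invariant factors.

Invariant factors (smallest first, each dividing the next): x - 3, (x - 3)^3.

Check: the last factor (x - 3)^3 is the minimal polynomial, and the product (x - 3)^4 is the characteristic polynomial.

x - 3, (x - 3)^3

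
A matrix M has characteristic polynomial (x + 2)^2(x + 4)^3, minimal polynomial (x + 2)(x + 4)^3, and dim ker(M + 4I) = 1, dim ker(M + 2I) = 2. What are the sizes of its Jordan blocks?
Jordan blocks: (-4, 3), (-2, 1), (-2, 1)

λ = -4: algebraic multiplicity 3 (exponent in χ_M), largest block size 3 (exponent in m_M), 1 block (geometric multiplicity). This forces block sizes [3].
λ = -2: algebraic multiplicity 2 (exponent in χ_M), largest block size 1 (exponent in m_M), 2 blocks (geometric multiplicity). These force block sizes [1, 1].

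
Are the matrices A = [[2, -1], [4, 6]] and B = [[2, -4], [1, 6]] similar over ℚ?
Two matrices over a field are similar if and only if they have the same invariant factors.

Both A and B have characteristic polynomial (x - 4)^2 and minimal polynomial (x - 4)^2. Computing further, both have invariant factors (x - 4)^2. Hence A and B are similar.

Yes.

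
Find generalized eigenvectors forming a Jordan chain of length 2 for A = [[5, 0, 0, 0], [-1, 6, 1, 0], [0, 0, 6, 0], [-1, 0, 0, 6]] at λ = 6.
v_1 = [[0, 1, 1, 0]]^T, v_2 = [[0, 1, 0, 0]]^T

We seek v_1 ∈ ker((A - 6I)^2) \ ker(A - 6I), then set v_{i+1} = (A - 6I) v_i.

One such chain is v_1 = [[0, 1, 1, 0]]^T, v_2 = [[0, 1, 0, 0]]^T. Check: (A - 6I) v_2 = [[0, 0, 0, 0]]^T = 0.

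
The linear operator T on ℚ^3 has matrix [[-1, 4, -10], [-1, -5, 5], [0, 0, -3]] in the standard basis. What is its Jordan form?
The characteristic polynomial is det(xI - A) = (x + 3)^3, so the eigenvalues are -3 (algebraic multiplicity 3).

For λ = -3: rank(A + 3I) = 1, rank((A + 3I)^2) = 0. The eigenspace has dimension 3 - 1 = 2, so there are 2 Jordan blocks; the rank sequence gives block sizes [2, 1].

Assembling the blocks gives the Jordan form J above.

J = [[-3, 1, 0], [0, -3, 0], [0, 0, -3]]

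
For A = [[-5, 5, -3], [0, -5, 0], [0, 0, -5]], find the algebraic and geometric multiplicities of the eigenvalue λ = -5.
algebraic multiplicity 3, geometric multiplicity 2

The characteristic polynomial is (x + 5)^3, so the factor x + 5 appears with exponent 3: the algebraic multiplicity is 3.

rank(A + 5I) = 1, so the eigenspace has dimension 3 - 1 = 2: the geometric multiplicity is 2.

Since 2 < 3, A is not diagonalizable.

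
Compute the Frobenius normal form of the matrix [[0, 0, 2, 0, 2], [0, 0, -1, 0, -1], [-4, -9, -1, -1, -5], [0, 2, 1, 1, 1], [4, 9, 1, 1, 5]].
The invariant factors of A (the non-unit diagonal entries of the Smith normal form of xI - A over ℚ[x]) are x, x^2(x - 4)(x - 1), each dividing the next. The characteristic polynomial is their product, x^3(x - 4)(x - 1).

The rational canonical form is the block-diagonal matrix of companion matrices C(f_i):
R = [[0, 0, 0, 0, 0], [0, 0, 0, 0, 0], [0, 1, 0, 0, 0], [0, 0, 1, 0, -4], [0, 0, 0, 1, 5]].

R = [[0, 0, 0, 0, 0], [0, 0, 0, 0, 0], [0, 1, 0, 0, 0], [0, 0, 1, 0, -4], [0, 0, 0, 1, 5]]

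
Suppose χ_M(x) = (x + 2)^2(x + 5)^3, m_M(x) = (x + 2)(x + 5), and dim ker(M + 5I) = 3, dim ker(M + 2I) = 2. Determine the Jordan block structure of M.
λ = -5: algebraic multiplicity 3 (exponent in χ_M), largest block size 1 (exponent in m_M), 3 blocks (geometric multiplicity). These force block sizes [1, 1, 1].
λ = -2: algebraic multiplicity 2 (exponent in χ_M), largest block size 1 (exponent in m_M), 2 blocks (geometric multiplicity). These force block sizes [1, 1].

Jordan blocks: (-5, 1), (-5, 1), (-5, 1), (-2, 1), (-2, 1)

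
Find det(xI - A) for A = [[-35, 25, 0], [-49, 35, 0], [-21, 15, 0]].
xI - A = [[x + 35, -25, 0], [49, x - 35, 0], [21, -15, x]].

Expanding det(xI - A) along the first row:
det(xI - A) = + (x + 35)·det([[x - 35, 0], [-15, x]]) - (-25)·det([[49, 0], [21, x]]) + (0)·det([[49, x - 35], [21, -15]]).

Evaluating gives χ_A(x) = x^3.

χ_A(x) = x^3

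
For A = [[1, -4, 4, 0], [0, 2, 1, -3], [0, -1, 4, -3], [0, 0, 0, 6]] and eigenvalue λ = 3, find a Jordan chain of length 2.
v_1 = [[2, 0, 1, 0]]^T, v_2 = [[0, 1, 1, 0]]^T

We seek v_1 ∈ ker((A - 3I)^2) \ ker(A - 3I), then set v_{i+1} = (A - 3I) v_i.

One such chain is v_1 = [[2, 0, 1, 0]]^T, v_2 = [[0, 1, 1, 0]]^T. Check: (A - 3I) v_2 = [[0, 0, 0, 0]]^T = 0.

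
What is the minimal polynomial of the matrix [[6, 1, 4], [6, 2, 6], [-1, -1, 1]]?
m_A(x) = (x - 5)(x - 2)^2

The characteristic polynomial factors as (x - 5)(x - 2)^2. The minimal polynomial is ∏(x - λ)^{k_λ} where k_λ is the size of the largest Jordan block at λ.

For λ = 2: rank(A - 2I) = 2, and the largest Jordan block has size 2 (the smallest k with rank((A - 2I)^k) = rank((A - 2I)^(k+1))).
For λ = 5: rank(A - 5I) = 2, and the largest Jordan block has size 1 (the smallest k with rank((A - 5I)^k) = rank((A - 5I)^(k+1))).

So m_A(x) = (x - 5)(x - 2)^2.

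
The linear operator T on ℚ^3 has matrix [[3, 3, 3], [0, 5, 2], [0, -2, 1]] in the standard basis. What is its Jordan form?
J = [[3, 1, 0], [0, 3, 0], [0, 0, 3]]

The characteristic polynomial is det(xI - A) = (x - 3)^3, so the eigenvalues are 3 (algebraic multiplicity 3).

For λ = 3: rank(A - 3I) = 1, rank((A - 3I)^2) = 0. The eigenspace has dimension 3 - 1 = 2, so there are 2 Jordan blocks; the rank sequence gives block sizes [2, 1].

Assembling the blocks gives the Jordan form J above.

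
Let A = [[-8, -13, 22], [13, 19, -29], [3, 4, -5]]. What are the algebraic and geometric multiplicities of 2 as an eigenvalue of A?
algebraic multiplicity 3, geometric multiplicity 1

The characteristic polynomial is (x - 2)^3, so the factor x - 2 appears with exponent 3: the algebraic multiplicity is 3.

rank(A - 2I) = 2, so the eigenspace has dimension 3 - 2 = 1: the geometric multiplicity is 1.

Since 1 < 3, A is not diagonalizable.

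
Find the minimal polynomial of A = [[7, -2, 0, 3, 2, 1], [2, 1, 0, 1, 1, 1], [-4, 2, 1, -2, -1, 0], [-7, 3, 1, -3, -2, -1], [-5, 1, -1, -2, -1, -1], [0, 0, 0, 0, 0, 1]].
m_A(x) = (x - 1)^3

The characteristic polynomial factors as (x - 1)^6. The minimal polynomial is ∏(x - λ)^{k_λ} where k_λ is the size of the largest Jordan block at λ.

For λ = 1: rank(A - I) = 3, and the largest Jordan block has size 3 (the smallest k with rank((A - I)^k) = rank((A - I)^(k+1))).

So m_A(x) = (x - 1)^3.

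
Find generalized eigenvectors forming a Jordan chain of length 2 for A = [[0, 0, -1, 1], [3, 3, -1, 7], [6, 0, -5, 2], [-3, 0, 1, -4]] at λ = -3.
We seek v_1 ∈ ker((A + 3I)^2) \ ker(A + 3I), then set v_{i+1} = (A + 3I) v_i.

One such chain is v_1 = [[0, -1, 0, 1]]^T, v_2 = [[1, 1, 2, -1]]^T. Check: (A + 3I) v_2 = [[0, 0, 0, 0]]^T = 0.

v_1 = [[0, -1, 0, 1]]^T, v_2 = [[1, 1, 2, -1]]^T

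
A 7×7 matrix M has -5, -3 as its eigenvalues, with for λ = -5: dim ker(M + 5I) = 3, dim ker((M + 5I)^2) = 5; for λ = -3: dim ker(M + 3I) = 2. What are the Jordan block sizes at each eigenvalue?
λ = -5: successive nullity increments [3, 2] count blocks of size ≥ k; block sizes are [2, 2, 1].
λ = -3: successive nullity increments [2] count blocks of size ≥ k; block sizes are [1, 1].

Jordan blocks: (-5, 2), (-5, 2), (-5, 1), (-3, 1), (-3, 1)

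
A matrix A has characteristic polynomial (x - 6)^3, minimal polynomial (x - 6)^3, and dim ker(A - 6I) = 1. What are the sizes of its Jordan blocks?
Jordan blocks: (6, 3)

λ = 6: algebraic multiplicity 3 (exponent in χ_A), largest block size 3 (exponent in m_A), 1 block (geometric multiplicity). This forces block sizes [3].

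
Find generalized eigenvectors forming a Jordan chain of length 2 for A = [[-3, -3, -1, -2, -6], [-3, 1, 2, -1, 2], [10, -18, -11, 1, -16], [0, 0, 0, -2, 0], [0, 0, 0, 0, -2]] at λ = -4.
We seek v_1 ∈ ker((A + 4I)^2) \ ker(A + 4I), then set v_{i+1} = (A + 4I) v_i.

One such chain is v_1 = [[1, 0, 2, 0, 0]]^T, v_2 = [[-1, 1, -4, 0, 0]]^T. Check: (A + 4I) v_2 = [[0, 0, 0, 0, 0]]^T = 0.

v_1 = [[1, 0, 2, 0, 0]]^T, v_2 = [[-1, 1, -4, 0, 0]]^T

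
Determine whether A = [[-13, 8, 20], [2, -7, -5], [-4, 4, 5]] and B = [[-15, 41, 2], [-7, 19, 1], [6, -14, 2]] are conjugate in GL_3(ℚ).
trace(A) = -15 but trace(B) = 6. The trace is a similarity invariant, so A and B are not similar.

No.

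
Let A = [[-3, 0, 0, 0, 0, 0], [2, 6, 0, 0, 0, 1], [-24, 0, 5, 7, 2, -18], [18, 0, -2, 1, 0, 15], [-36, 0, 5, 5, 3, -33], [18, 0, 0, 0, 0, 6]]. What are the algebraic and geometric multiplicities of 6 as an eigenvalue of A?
algebraic multiplicity 2, geometric multiplicity 1

The characteristic polynomial is (x - 6)^2(x - 3)^3(x + 3), so the factor x - 6 appears with exponent 2: the algebraic multiplicity is 2.

rank(A - 6I) = 5, so the eigenspace has dimension 6 - 5 = 1: the geometric multiplicity is 1.

Since 1 < 2, A is not diagonalizable.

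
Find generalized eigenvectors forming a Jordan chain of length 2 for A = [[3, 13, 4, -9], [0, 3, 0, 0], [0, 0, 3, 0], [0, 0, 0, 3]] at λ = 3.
v_1 = [[0, 1, -3, 0]]^T, v_2 = [[1, 0, 0, 0]]^T

We seek v_1 ∈ ker((A - 3I)^2) \ ker(A - 3I), then set v_{i+1} = (A - 3I) v_i.

One such chain is v_1 = [[0, 1, -3, 0]]^T, v_2 = [[1, 0, 0, 0]]^T. Check: (A - 3I) v_2 = [[0, 0, 0, 0]]^T = 0.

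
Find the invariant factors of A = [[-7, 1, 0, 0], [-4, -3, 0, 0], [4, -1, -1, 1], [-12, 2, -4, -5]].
(x + 3)^2(x + 5)^2

The Jordan structure of A has elementary divisors (x + 5)^2, (x + 3)^2. Arranging the block sizes at each eigenvalue in decreasing order and taking row products gives the invariant factors.

Invariant factors (smallest first, each dividing the next): (x + 3)^2(x + 5)^2.

Check: the last factor (x + 3)^2(x + 5)^2 is the minimal polynomial, and the product (x + 3)^2(x + 5)^2 is the characteristic polynomial.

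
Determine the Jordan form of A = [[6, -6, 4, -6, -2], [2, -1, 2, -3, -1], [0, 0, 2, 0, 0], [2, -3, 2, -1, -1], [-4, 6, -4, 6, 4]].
The characteristic polynomial is det(xI - A) = (x - 2)^5, so the eigenvalues are 2 (algebraic multiplicity 5).

For λ = 2: rank(A - 2I) = 1, rank((A - 2I)^2) = 0. The eigenspace has dimension 5 - 1 = 4, so there are 4 Jordan blocks; the rank sequence gives block sizes [2, 1, 1, 1].

Assembling the blocks gives the Jordan form J above.

J = [[2, 1, 0, 0, 0], [0, 2, 0, 0, 0], [0, 0, 2, 0, 0], [0, 0, 0, 2, 0], [0, 0, 0, 0, 2]]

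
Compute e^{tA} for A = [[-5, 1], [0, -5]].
A has Jordan form J = [[-5, 1], [0, -5]] with A = PJP^{-1}, so e^{tA} = P e^{tJ} P^{-1}.

For a Jordan block J_k(λ), e^{tJ_k(λ)} = e^{λt} · (I + tN + t^2 N^2/2! + ... + t^{k-1} N^{k-1}/(k-1)!) where N is the nilpotent superdiagonal part.

Assembling the blocks and conjugating back gives the entries of e^{tA} as shown above.

e^{tA} = [[e^{-5*t}, t*e^{-5*t}], [0, e^{-5*t}]]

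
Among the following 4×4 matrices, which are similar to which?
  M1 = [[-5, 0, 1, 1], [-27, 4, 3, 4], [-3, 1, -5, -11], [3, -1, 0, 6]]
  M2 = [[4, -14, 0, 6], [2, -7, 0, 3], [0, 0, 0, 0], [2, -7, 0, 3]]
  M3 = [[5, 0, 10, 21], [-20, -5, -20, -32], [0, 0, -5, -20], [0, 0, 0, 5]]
3 classes: {M1}, {M2}, {M3}

Characteristic polynomials: χ_{M1} = (x - 5)^2(x + 5)^2, χ_{M2} = x^4, χ_{M3} = (x - 5)^2(x + 5)^2.

{M1}: invariant factors (x - 5)^2(x + 5)^2.

{M2}: invariant factors x, x, x^2.

{M3}: invariant factors x + 5, (x - 5)^2(x + 5).

Matrices are similar if and only if their invariant-factor lists agree; the partition into similarity classes is {M1}, {M2}, {M3}.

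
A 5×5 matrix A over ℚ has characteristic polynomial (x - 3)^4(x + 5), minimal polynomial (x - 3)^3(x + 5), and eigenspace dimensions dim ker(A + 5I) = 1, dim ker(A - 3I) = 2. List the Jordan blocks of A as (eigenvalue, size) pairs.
Jordan blocks: (-5, 1), (3, 3), (3, 1)

λ = -5: algebraic multiplicity 1 (exponent in χ_A), largest block size 1 (exponent in m_A), 1 block (geometric multiplicity). This forces block sizes [1].
λ = 3: algebraic multiplicity 4 (exponent in χ_A), largest block size 3 (exponent in m_A), 2 blocks (geometric multiplicity). These force block sizes [3, 1].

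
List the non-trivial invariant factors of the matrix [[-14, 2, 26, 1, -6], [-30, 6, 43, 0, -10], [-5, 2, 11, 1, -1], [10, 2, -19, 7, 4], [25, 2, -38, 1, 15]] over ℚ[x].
x - 6, (x - 6)^3(x - 1)

The Jordan structure of A has elementary divisors (x - 1), (x - 6)^3, (x - 6). Arranging the block sizes at each eigenvalue in decreasing order and taking row products gives the invariant factors.

Invariant factors (smallest first, each dividing the next): x - 6, (x - 6)^3(x - 1).

Check: the last factor (x - 6)^3(x - 1) is the minimal polynomial, and the product (x - 6)^4(x - 1) is the characteristic polynomial.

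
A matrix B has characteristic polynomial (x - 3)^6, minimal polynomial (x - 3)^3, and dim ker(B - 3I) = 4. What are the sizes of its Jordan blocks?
λ = 3: algebraic multiplicity 6 (exponent in χ_B), largest block size 3 (exponent in m_B), 4 blocks (geometric multiplicity). These force block sizes [3, 1, 1, 1].

Jordan blocks: (3, 3), (3, 1), (3, 1), (3, 1)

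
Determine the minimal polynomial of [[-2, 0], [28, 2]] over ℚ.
The characteristic polynomial factors as (x - 2)(x + 2). The minimal polynomial is ∏(x - λ)^{k_λ} where k_λ is the size of the largest Jordan block at λ.

For λ = -2: rank(A + 2I) = 1, and the largest Jordan block has size 1 (the smallest k with rank((A + 2I)^k) = rank((A + 2I)^(k+1))).
For λ = 2: rank(A - 2I) = 1, and the largest Jordan block has size 1 (the smallest k with rank((A - 2I)^k) = rank((A - 2I)^(k+1))).

So m_A(x) = (x - 2)(x + 2).

m_A(x) = (x - 2)(x + 2)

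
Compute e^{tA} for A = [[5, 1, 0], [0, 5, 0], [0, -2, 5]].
A has Jordan form J = [[5, 1, 0], [0, 5, 0], [0, 0, 5]] with A = PJP^{-1}, so e^{tA} = P e^{tJ} P^{-1}.

For a Jordan block J_k(λ), e^{tJ_k(λ)} = e^{λt} · (I + tN + t^2 N^2/2! + ... + t^{k-1} N^{k-1}/(k-1)!) where N is the nilpotent superdiagonal part.

Assembling the blocks and conjugating back gives the entries of e^{tA} as shown above.

e^{tA} = [[e^{5*t}, t*e^{5*t}, 0], [0, e^{5*t}, 0], [0, -2*t*e^{5*t}, e^{5*t}]]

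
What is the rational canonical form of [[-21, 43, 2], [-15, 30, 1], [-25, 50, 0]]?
The invariant factors of A (the non-unit diagonal entries of the Smith normal form of xI - A over ℚ[x]) are (x - 5)^2(x + 1), each dividing the next. The characteristic polynomial is their product, (x - 5)^2(x + 1).

The rational canonical form is the block-diagonal matrix of companion matrices C(f_i):
R = [[0, 0, -25], [1, 0, -15], [0, 1, 9]].

R = [[0, 0, -25], [1, 0, -15], [0, 1, 9]]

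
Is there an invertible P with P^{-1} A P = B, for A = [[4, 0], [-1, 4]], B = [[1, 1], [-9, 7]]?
Two matrices over a field are similar if and only if they have the same invariant factors.

Both A and B have characteristic polynomial (x - 4)^2 and minimal polynomial (x - 4)^2. Computing further, both have invariant factors (x - 4)^2. Hence A and B are similar.

Yes.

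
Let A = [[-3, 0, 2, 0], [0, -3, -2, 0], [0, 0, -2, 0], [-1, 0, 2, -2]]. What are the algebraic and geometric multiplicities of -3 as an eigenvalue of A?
algebraic multiplicity 2, geometric multiplicity 2

The characteristic polynomial is (x + 2)^2(x + 3)^2, so the factor x + 3 appears with exponent 2: the algebraic multiplicity is 2.

rank(A + 3I) = 2, so the eigenspace has dimension 4 - 2 = 2: the geometric multiplicity is 2.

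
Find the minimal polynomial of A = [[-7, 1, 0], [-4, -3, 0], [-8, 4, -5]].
The characteristic polynomial factors as (x + 5)^3. The minimal polynomial is ∏(x - λ)^{k_λ} where k_λ is the size of the largest Jordan block at λ.

For λ = -5: rank(A + 5I) = 1, and the largest Jordan block has size 2 (the smallest k with rank((A + 5I)^k) = rank((A + 5I)^(k+1))).

So m_A(x) = (x + 5)^2.

m_A(x) = (x + 5)^2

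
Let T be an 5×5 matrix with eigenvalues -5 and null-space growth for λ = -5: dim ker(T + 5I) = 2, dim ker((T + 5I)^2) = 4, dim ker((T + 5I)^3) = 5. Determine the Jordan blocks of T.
λ = -5: successive nullity increments [2, 2, 1] count blocks of size ≥ k; block sizes are [3, 2].

Jordan blocks: (-5, 3), (-5, 2)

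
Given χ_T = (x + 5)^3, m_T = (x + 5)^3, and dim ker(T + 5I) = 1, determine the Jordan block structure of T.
Jordan blocks: (-5, 3)

λ = -5: algebraic multiplicity 3 (exponent in χ_T), largest block size 3 (exponent in m_T), 1 block (geometric multiplicity). This forces block sizes [3].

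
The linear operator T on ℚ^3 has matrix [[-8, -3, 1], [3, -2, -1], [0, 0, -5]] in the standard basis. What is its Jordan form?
The characteristic polynomial is det(xI - A) = (x + 5)^3, so the eigenvalues are -5 (algebraic multiplicity 3).

For λ = -5: rank(A + 5I) = 1, rank((A + 5I)^2) = 0. The eigenspace has dimension 3 - 1 = 2, so there are 2 Jordan blocks; the rank sequence gives block sizes [2, 1].

Assembling the blocks gives the Jordan form J above.

J = [[-5, 1, 0], [0, -5, 0], [0, 0, -5]]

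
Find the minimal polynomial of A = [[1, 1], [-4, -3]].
The characteristic polynomial factors as (x + 1)^2. The minimal polynomial is ∏(x - λ)^{k_λ} where k_λ is the size of the largest Jordan block at λ.

For λ = -1: rank(A + I) = 1, and the largest Jordan block has size 2 (the smallest k with rank((A + I)^k) = rank((A + I)^(k+1))).

So m_A(x) = (x + 1)^2.

m_A(x) = (x + 1)^2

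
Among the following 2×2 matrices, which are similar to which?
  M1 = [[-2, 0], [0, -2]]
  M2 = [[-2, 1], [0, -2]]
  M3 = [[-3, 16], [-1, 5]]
Characteristic polynomials: χ_{M1} = (x + 2)^2, χ_{M2} = (x + 2)^2, χ_{M3} = (x - 1)^2.

{M1}: invariant factors x + 2, x + 2.

{M2}: invariant factors (x + 2)^2.

{M3}: invariant factors (x - 1)^2.

Matrices are similar if and only if their invariant-factor lists agree; the partition into similarity classes is {M1}, {M2}, {M3}.

3 classes: {M1}, {M2}, {M3}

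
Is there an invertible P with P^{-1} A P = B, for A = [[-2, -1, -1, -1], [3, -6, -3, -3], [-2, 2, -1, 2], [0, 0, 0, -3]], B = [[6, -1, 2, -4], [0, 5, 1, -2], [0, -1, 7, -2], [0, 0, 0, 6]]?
trace(A) = -12 but trace(B) = 24. The trace is a similarity invariant, so A and B are not similar.

No.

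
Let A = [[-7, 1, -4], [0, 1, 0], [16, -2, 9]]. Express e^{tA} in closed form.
e^{tA} = [[(1 - 8*t)*e^{t}, t*e^{t}, -4*t*e^{t}], [0, e^{t}, 0], [16*t*e^{t}, -2*t*e^{t}, (8*t + 1)*e^{t}]]

A has Jordan form J = [[1, 1, 0], [0, 1, 0], [0, 0, 1]] with A = PJP^{-1}, so e^{tA} = P e^{tJ} P^{-1}.

For a Jordan block J_k(λ), e^{tJ_k(λ)} = e^{λt} · (I + tN + t^2 N^2/2! + ... + t^{k-1} N^{k-1}/(k-1)!) where N is the nilpotent superdiagonal part.

Assembling the blocks and conjugating back gives the entries of e^{tA} as shown above.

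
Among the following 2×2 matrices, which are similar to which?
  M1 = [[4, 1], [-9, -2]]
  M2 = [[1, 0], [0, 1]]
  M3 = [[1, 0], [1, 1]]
Characteristic polynomials: χ_{M1} = (x - 1)^2, χ_{M2} = (x - 1)^2, χ_{M3} = (x - 1)^2.

{M1, M3}: invariant factors (x - 1)^2.

{M2}: invariant factors x - 1, x - 1.

Matrices are similar if and only if their invariant-factor lists agree; the partition into similarity classes is {M1, M3}, {M2}.

2 classes: {M1, M3}, {M2}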